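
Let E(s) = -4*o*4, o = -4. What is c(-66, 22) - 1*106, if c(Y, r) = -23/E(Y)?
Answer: -6807/64 ≈ -106.36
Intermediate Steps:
E(s) = 64 (E(s) = -4*(-4)*4 = 16*4 = 64)
c(Y, r) = -23/64
c(-66, 22) - 1*106 = -23/64 - 1*106 = -23/64 - 106 = -6807/64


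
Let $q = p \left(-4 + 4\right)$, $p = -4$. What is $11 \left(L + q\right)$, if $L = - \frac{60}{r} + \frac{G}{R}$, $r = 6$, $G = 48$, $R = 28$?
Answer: $- \frac{638}{7} \approx -91.143$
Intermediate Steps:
$q = 0$ ($q = - 4 \left(-4 + 4\right) = \left(-4\right) 0 = 0$)
$L = - \frac{58}{7}$ ($L = - \frac{60}{6} + \frac{48}{28} = \left(-60\right) \frac{1}{6} + 48 \cdot \frac{1}{28} = -10 + \frac{12}{7} = - \frac{58}{7} \approx -8.2857$)
$11 \left(L + q\right) = 11 \left(- \frac{58}{7} + 0\right) = 11 \left(- \frac{58}{7}\right) = - \frac{638}{7}$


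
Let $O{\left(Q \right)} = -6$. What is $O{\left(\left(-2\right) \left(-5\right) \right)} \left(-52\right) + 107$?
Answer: $419$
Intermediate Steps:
$O{\left(\left(-2\right) \left(-5\right) \right)} \left(-52\right) + 107 = \left(-6\right) \left(-52\right) + 107 = 312 + 107 = 419$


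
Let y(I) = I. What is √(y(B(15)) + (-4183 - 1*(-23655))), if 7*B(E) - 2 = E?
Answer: √954247/7 ≈ 139.55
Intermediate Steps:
B(E) = 2/7 + E/7
√(y(B(15)) + (-4183 - 1*(-23655))) = √((2/7 + (⅐)*15) + (-4183 - 1*(-23655))) = √((2/7 + 15/7) + (-4183 + 23655)) = √(17/7 + 19472) = √(136321/7) = √954247/7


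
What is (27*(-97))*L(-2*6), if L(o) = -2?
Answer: 5238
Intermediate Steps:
(27*(-97))*L(-2*6) = (27*(-97))*(-2) = -2619*(-2) = 5238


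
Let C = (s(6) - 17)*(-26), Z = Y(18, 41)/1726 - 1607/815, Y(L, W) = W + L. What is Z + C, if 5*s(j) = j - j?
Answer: 619031383/1406690 ≈ 440.06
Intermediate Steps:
Y(L, W) = L + W
s(j) = 0 (s(j) = (j - j)/5 = (⅕)*0 = 0)
Z = -2725597/1406690 (Z = (18 + 41)/1726 - 1607/815 = 59*(1/1726) - 1607*1/815 = 59/1726 - 1607/815 = -2725597/1406690 ≈ -1.9376)
C = 442 (C = (0 - 17)*(-26) = -17*(-26) = 442)
Z + C = -2725597/1406690 + 442 = 619031383/1406690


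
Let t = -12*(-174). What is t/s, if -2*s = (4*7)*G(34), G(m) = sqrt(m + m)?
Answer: -522*sqrt(17)/119 ≈ -18.086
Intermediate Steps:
G(m) = sqrt(2)*sqrt(m) (G(m) = sqrt(2*m) = sqrt(2)*sqrt(m))
t = 2088
s = -28*sqrt(17) (s = -4*7*sqrt(2)*sqrt(34)/2 = -14*2*sqrt(17) = -28*sqrt(17) ≈ -115.45)
t/s = 2088/((-28*sqrt(17))) = 2088*(-sqrt(17)/476) = -522*sqrt(17)/119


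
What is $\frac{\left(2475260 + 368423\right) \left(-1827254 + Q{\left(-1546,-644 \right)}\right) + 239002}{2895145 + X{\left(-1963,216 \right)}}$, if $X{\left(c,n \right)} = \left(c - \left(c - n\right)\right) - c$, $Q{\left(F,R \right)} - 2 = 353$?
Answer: $- \frac{5195121390015}{2897324} \approx -1.7931 \cdot 10^{6}$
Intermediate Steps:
$Q{\left(F,R \right)} = 355$ ($Q{\left(F,R \right)} = 2 + 353 = 355$)
$X{\left(c,n \right)} = n - c$
$\frac{\left(2475260 + 368423\right) \left(-1827254 + Q{\left(-1546,-644 \right)}\right) + 239002}{2895145 + X{\left(-1963,216 \right)}} = \frac{\left(2475260 + 368423\right) \left(-1827254 + 355\right) + 239002}{2895145 + \left(216 - -1963\right)} = \frac{2843683 \left(-1826899\right) + 239002}{2895145 + \left(216 + 1963\right)} = \frac{-5195121629017 + 239002}{2895145 + 2179} = - \frac{5195121390015}{2897324}$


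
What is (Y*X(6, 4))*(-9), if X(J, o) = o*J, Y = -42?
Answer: 9072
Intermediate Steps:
X(J, o) = J*o
(Y*X(6, 4))*(-9) = -252*4*(-9) = -42*24*(-9) = -1008*(-9) = 9072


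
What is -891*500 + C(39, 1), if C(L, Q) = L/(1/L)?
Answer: -443979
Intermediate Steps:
C(L, Q) = L² (C(L, Q) = L*L = L²)
-891*500 + C(39, 1) = -891*500 + 39² = -445500 + 1521 = -443979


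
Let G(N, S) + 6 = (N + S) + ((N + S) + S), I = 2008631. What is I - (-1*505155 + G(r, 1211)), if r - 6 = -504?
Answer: 2511155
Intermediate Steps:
r = -498 (r = 6 - 504 = -498)
G(N, S) = -6 + 2*N + 3*S (G(N, S) = -6 + ((N + S) + ((N + S) + S)) = -6 + ((N + S) + (N + 2*S)) = -6 + (2*N + 3*S) = -6 + 2*N + 3*S)
I - (-1*505155 + G(r, 1211)) = 2008631 - (-1*505155 + (-6 + 2*(-498) + 3*1211)) = 2008631 - (-505155 + (-6 - 996 + 3633)) = 2008631 - (-505155 + 2631) = 2008631 - 1*(-502524) = 2008631 + 502524 = 2511155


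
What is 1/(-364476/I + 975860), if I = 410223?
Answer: 136741/133439950768 ≈ 1.0247e-6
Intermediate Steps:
1/(-364476/I + 975860) = 1/(-364476/410223 + 975860) = 1/(-364476*1/410223 + 975860) = 1/(-121492/136741 + 975860) = 1/(133439950768/136741) = 136741/133439950768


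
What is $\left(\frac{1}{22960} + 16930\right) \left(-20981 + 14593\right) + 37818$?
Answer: $- \frac{620557267877}{5740} \approx -1.0811 \cdot 10^{8}$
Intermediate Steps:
$\left(\frac{1}{22960} + 16930\right) \left(-20981 + 14593\right) + 37818 = \left(\frac{1}{22960} + 16930\right) \left(-6388\right) + 37818 = \frac{388712801}{22960} \left(-6388\right) + 37818 = - \frac{620774343197}{5740} + 37818 = - \frac{620557267877}{5740}$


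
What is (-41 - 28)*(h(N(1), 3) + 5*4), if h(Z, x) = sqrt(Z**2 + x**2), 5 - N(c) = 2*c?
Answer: -1380 - 207*sqrt(2) ≈ -1672.7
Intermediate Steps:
N(c) = 5 - 2*c
(-41 - 28)*(h(N(1), 3) + 5*4) = (-41 - 28)*(sqrt((5 - 2*1)**2 + 3**2) + 5*4) = -69*(sqrt((5 - 2)**2 + 9) + 20) = -69*(sqrt(3**2 + 9) + 20) = -69*(sqrt(9 + 9) + 20) = -69*(sqrt(18) + 20) = -69*(3*sqrt(2) + 20) = -69*(20 + 3*sqrt(2)) = -1380 - 207*sqrt(2)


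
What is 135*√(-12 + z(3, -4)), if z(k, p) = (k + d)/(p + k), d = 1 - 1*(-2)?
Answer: 405*I*√2 ≈ 572.76*I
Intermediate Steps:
d = 3 (d = 1 + 2 = 3)
z(k, p) = (3 + k)/(k + p) (z(k, p) = (k + 3)/(p + k) = (3 + k)/(k + p))
135*√(-12 + z(3, -4)) = 135*√(-12 + (3 + 3)/(3 - 4)) = 135*√(-12 + 6/(-1)) = 135*√(-12 - 1*6) = 135*√(-12 - 6) = 135*√(-18) = 135*(3*I*√2) = 405*I*√2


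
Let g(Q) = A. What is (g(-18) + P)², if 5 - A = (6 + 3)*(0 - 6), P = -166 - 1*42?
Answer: 22201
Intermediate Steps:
P = -208 (P = -166 - 42 = -208)
A = 59 (A = 5 - (6 + 3)*(0 - 6) = 5 - 9*(-6) = 5 - 1*(-54) = 5 + 54 = 59)
g(Q) = 59
(g(-18) + P)² = (59 - 208)² = (-149)² = 22201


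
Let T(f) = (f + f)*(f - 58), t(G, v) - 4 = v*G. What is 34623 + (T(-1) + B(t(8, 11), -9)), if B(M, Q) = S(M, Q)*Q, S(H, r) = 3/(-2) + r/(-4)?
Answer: 138937/4 ≈ 34734.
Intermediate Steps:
t(G, v) = 4 + G*v (t(G, v) = 4 + v*G = 4 + G*v)
S(H, r) = -3/2 - r/4 (S(H, r) = 3*(-1/2) + r*(-1/4) = -3/2 - r/4)
T(f) = 2*f*(-58 + f) (T(f) = (2*f)*(-58 + f) = 2*f*(-58 + f))
B(M, Q) = Q*(-3/2 - Q/4) (B(M, Q) = (-3/2 - Q/4)*Q = Q*(-3/2 - Q/4))
34623 + (T(-1) + B(t(8, 11), -9)) = 34623 + (2*(-1)*(-58 - 1) - 1/4*(-9)*(6 - 9)) = 34623 + (2*(-1)*(-59) - 1/4*(-9)*(-3)) = 34623 + (118 - 27/4) = 34623 + 445/4 = 138937/4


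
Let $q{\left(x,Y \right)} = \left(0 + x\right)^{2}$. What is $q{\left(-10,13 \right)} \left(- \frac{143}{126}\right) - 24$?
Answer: $- \frac{8662}{63} \approx -137.49$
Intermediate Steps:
$q{\left(x,Y \right)} = x^{2}$
$q{\left(-10,13 \right)} \left(- \frac{143}{126}\right) - 24 = \left(-10\right)^{2} \left(- \frac{143}{126}\right) - 24 = 100 \left(\left(-143\right) \frac{1}{126}\right) - 24 = 100 \left(- \frac{143}{126}\right) - 24 = - \frac{7150}{63} - 24 = - \frac{8662}{63}$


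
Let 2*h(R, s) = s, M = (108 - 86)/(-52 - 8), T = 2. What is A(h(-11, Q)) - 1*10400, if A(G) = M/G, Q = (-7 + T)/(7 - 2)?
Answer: -155989/15 ≈ -10399.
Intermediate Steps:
M = -11/30 (M = 22/(-60) = 22*(-1/60) = -11/30 ≈ -0.36667)
Q = -1 (Q = (-7 + 2)/(7 - 2) = -5/5 = -5*⅕ = -1)
h(R, s) = s/2
A(G) = -11/(30*G)
A(h(-11, Q)) - 1*10400 = -11/(30*((½)*(-1))) - 1*10400 = -11/(30*(-½)) - 10400 = -11/30*(-2) - 10400 = 11/15 - 10400 = -155989/15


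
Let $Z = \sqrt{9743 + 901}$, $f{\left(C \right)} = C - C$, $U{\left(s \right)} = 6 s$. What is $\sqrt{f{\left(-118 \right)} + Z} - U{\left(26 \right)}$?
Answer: $-156 + \sqrt{2} \sqrt[4]{2661} \approx -145.84$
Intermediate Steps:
$f{\left(C \right)} = 0$
$Z = 2 \sqrt{2661}$ ($Z = \sqrt{10644} = 2 \sqrt{2661} \approx 103.17$)
$\sqrt{f{\left(-118 \right)} + Z} - U{\left(26 \right)} = \sqrt{0 + 2 \sqrt{2661}} - 6 \cdot 26 = \sqrt{2 \sqrt{2661}} - 156 = \sqrt{2} \sqrt[4]{2661} - 156 = -156 + \sqrt{2} \sqrt[4]{2661}$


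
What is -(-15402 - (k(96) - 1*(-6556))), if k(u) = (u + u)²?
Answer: 58822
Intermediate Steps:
k(u) = 4*u² (k(u) = (2*u)² = 4*u²)
-(-15402 - (k(96) - 1*(-6556))) = -(-15402 - (4*96² - 1*(-6556))) = -(-15402 - (4*9216 + 6556)) = -(-15402 - (36864 + 6556)) = -(-15402 - 1*43420) = -(-15402 - 43420) = -1*(-58822) = 58822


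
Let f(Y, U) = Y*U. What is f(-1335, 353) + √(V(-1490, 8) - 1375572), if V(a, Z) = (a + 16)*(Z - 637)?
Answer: -471255 + 11*I*√3706 ≈ -4.7126e+5 + 669.65*I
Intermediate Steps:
f(Y, U) = U*Y
V(a, Z) = (-637 + Z)*(16 + a) (V(a, Z) = (16 + a)*(-637 + Z) = (-637 + Z)*(16 + a))
f(-1335, 353) + √(V(-1490, 8) - 1375572) = 353*(-1335) + √((-10192 - 637*(-1490) + 16*8 + 8*(-1490)) - 1375572) = -471255 + √((-10192 + 949130 + 128 - 11920) - 1375572) = -471255 + √(927146 - 1375572) = -471255 + √(-448426) = -471255 + 11*I*√3706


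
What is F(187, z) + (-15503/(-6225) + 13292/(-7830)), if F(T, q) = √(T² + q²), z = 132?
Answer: 1288193/1624725 + 11*√433 ≈ 229.69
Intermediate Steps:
F(187, z) + (-15503/(-6225) + 13292/(-7830)) = √(187² + 132²) + (-15503/(-6225) + 13292/(-7830)) = √(34969 + 17424) + (-15503*(-1/6225) + 13292*(-1/7830)) = √52393 + (15503/6225 - 6646/3915) = 11*√433 + 1288193/1624725 = 1288193/1624725 + 11*√433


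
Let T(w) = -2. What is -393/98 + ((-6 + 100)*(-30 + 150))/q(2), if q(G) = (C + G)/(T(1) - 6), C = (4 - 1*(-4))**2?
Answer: -1478243/1078 ≈ -1371.3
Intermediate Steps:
C = 64 (C = (4 + 4)**2 = 8**2 = 64)
q(G) = -8 - G/8 (q(G) = (64 + G)/(-2 - 6) = (64 + G)/(-8) = (64 + G)*(-1/8) = -8 - G/8)
-393/98 + ((-6 + 100)*(-30 + 150))/q(2) = -393/98 + ((-6 + 100)*(-30 + 150))/(-8 - 1/8*2) = -393*1/98 + (94*120)/(-8 - 1/4) = -393/98 + 11280/(-33/4) = -393/98 + 11280*(-4/33) = -393/98 - 15040/11 = -1478243/1078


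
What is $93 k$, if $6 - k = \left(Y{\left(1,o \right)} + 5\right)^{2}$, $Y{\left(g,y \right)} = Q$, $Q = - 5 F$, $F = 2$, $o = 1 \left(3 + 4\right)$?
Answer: $-1767$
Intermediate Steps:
$o = 7$ ($o = 1 \cdot 7 = 7$)
$Q = -10$ ($Q = \left(-5\right) 2 = -10$)
$Y{\left(g,y \right)} = -10$
$k = -19$ ($k = 6 - \left(-10 + 5\right)^{2} = 6 - \left(-5\right)^{2} = 6 - 25 = -19$)
$93 k = 93 \left(-19\right) = -1767$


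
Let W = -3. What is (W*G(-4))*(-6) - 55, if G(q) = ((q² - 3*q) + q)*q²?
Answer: 6857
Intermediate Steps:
G(q) = q²*(q² - 2*q) (G(q) = (q² - 2*q)*q² = q²*(q² - 2*q))
(W*G(-4))*(-6) - 55 = -3*(-4)³*(-2 - 4)*(-6) - 55 = -(-192)*(-6)*(-6) - 55 = -3*384*(-6) - 55 = -1152*(-6) - 55 = 6912 - 55 = 6857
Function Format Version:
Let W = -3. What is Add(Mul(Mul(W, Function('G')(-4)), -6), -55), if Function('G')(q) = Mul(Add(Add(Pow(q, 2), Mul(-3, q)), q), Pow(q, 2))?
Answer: 6857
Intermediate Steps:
Function('G')(q) = Mul(Pow(q, 2), Add(Pow(q, 2), Mul(-2, q))) (Function('G')(q) = Mul(Add(Pow(q, 2), Mul(-2, q)), Pow(q, 2)) = Mul(Pow(q, 2), Add(Pow(q, 2), Mul(-2, q))))
Add(Mul(Mul(W, Function('G')(-4)), -6), -55) = Add(Mul(Mul(-3, Mul(Pow(-4, 3), Add(-2, -4))), -6), -55) = Add(Mul(Mul(-3, Mul(-64, -6)), -6), -55) = Add(Mul(Mul(-3, 384), -6), -55) = Add(Mul(-1152, -6), -55) = Add(6912, -55) = 6857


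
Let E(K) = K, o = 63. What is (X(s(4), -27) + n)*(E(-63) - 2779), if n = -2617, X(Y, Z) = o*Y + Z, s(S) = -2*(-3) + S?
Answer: 5723788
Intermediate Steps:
s(S) = 6 + S
X(Y, Z) = Z + 63*Y (X(Y, Z) = 63*Y + Z = Z + 63*Y)
(X(s(4), -27) + n)*(E(-63) - 2779) = ((-27 + 63*(6 + 4)) - 2617)*(-63 - 2779) = ((-27 + 63*10) - 2617)*(-2842) = ((-27 + 630) - 2617)*(-2842) = (603 - 2617)*(-2842) = -2014*(-2842) = 5723788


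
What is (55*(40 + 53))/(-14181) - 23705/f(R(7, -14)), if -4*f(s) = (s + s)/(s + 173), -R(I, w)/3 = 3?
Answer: -36753574825/42543 ≈ -8.6392e+5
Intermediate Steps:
R(I, w) = -9 (R(I, w) = -3*3 = -9)
f(s) = -s/(2*(173 + s)) (f(s) = -(s + s)/(4*(s + 173)) = -2*s/(4*(173 + s)) = -s/(2*(173 + s)))
(55*(40 + 53))/(-14181) - 23705/f(R(7, -14)) = (55*(40 + 53))/(-14181) - 23705/((-1*(-9)/(346 + 2*(-9)))) = (55*93)*(-1/14181) - 23705/((-1*(-9)/(346 - 18))) = 5115*(-1/14181) - 23705/((-1*(-9)/328)) = -1705/4727 - 23705/((-1*(-9)*1/328)) = -1705/4727 - 23705/9/328 = -1705/4727 - 23705*328/9 = -1705/4727 - 7775240/9 = -36753574825/42543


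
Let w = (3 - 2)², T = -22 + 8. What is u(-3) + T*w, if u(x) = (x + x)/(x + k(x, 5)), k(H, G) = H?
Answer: -13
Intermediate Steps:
T = -14
w = 1 (w = 1² = 1)
u(x) = 1 (u(x) = (x + x)/(x + x) = (2*x)/((2*x)) = (2*x)*(1/(2*x)) = 1)
u(-3) + T*w = 1 - 14*1 = 1 - 14 = -13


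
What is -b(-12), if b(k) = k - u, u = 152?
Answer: 164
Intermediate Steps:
b(k) = -152 + k (b(k) = k - 1*152 = k - 152 = -152 + k)
-b(-12) = -(-152 - 12) = -1*(-164) = 164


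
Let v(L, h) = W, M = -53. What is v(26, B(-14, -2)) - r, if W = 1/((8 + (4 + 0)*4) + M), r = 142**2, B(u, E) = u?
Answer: -584757/29 ≈ -20164.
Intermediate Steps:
r = 20164
W = -1/29 (W = 1/((8 + (4 + 0)*4) - 53) = 1/((8 + 4*4) - 53) = 1/((8 + 16) - 53) = 1/(24 - 53) = 1/(-29) = -1/29 ≈ -0.034483)
v(L, h) = -1/29
v(26, B(-14, -2)) - r = -1/29 - 1*20164 = -1/29 - 20164 = -584757/29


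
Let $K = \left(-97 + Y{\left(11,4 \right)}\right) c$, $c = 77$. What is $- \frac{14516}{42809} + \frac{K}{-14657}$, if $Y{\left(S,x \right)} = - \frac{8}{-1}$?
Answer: $\frac{80609065}{627451513} \approx 0.12847$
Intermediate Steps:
$Y{\left(S,x \right)} = 8$ ($Y{\left(S,x \right)} = \left(-8\right) \left(-1\right) = 8$)
$K = -6853$ ($K = \left(-97 + 8\right) 77 = \left(-89\right) 77 = -6853$)
$- \frac{14516}{42809} + \frac{K}{-14657} = - \frac{14516}{42809} - \frac{6853}{-14657} = \left(-14516\right) \frac{1}{42809} - - \frac{6853}{14657} = - \frac{14516}{42809} + \frac{6853}{14657} = \frac{80609065}{627451513}$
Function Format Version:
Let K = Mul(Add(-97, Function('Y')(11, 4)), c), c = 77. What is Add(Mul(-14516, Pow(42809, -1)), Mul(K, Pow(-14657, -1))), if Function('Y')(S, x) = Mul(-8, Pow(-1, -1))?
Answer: Rational(80609065, 627451513) ≈ 0.12847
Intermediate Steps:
Function('Y')(S, x) = 8 (Function('Y')(S, x) = Mul(-8, -1) = 8)
K = -6853 (K = Mul(Add(-97, 8), 77) = Mul(-89, 77) = -6853)
Add(Mul(-14516, Pow(42809, -1)), Mul(K, Pow(-14657, -1))) = Add(Mul(-14516, Pow(42809, -1)), Mul(-6853, Pow(-14657, -1))) = Add(Mul(-14516, Rational(1, 42809)), Mul(-6853, Rational(-1, 14657))) = Add(Rational(-14516, 42809), Rational(6853, 14657)) = Rational(80609065, 627451513)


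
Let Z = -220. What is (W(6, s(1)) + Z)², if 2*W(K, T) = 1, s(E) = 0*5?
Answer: 192721/4 ≈ 48180.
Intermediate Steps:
s(E) = 0
W(K, T) = ½ (W(K, T) = (½)*1 = ½)
(W(6, s(1)) + Z)² = (½ - 220)² = (-439/2)² = 192721/4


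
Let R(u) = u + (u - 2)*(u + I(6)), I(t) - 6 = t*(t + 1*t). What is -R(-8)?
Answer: 708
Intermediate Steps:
I(t) = 6 + 2*t² (I(t) = 6 + t*(t + 1*t) = 6 + t*(t + t) = 6 + t*(2*t) = 6 + 2*t²)
R(u) = u + (-2 + u)*(78 + u) (R(u) = u + (u - 2)*(u + (6 + 2*6²)) = u + (-2 + u)*(u + (6 + 2*36)) = u + (-2 + u)*(u + (6 + 72)) = u + (-2 + u)*(u + 78) = u + (-2 + u)*(78 + u))
-R(-8) = -(-156 + (-8)² + 77*(-8)) = -(-156 + 64 - 616) = -1*(-708) = 708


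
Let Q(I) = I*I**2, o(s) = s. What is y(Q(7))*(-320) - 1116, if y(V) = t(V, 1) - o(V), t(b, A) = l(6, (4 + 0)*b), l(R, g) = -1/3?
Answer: 326252/3 ≈ 1.0875e+5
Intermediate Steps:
Q(I) = I**3
l(R, g) = -1/3 (l(R, g) = -1*1/3 = -1/3)
t(b, A) = -1/3
y(V) = -1/3 - V
y(Q(7))*(-320) - 1116 = (-1/3 - 1*7**3)*(-320) - 1116 = (-1/3 - 1*343)*(-320) - 1116 = (-1/3 - 343)*(-320) - 1116 = -1030/3*(-320) - 1116 = 329600/3 - 1116 = 326252/3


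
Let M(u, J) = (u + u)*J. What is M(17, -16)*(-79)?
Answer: 42976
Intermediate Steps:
M(u, J) = 2*J*u (M(u, J) = (2*u)*J = 2*J*u)
M(17, -16)*(-79) = (2*(-16)*17)*(-79) = -544*(-79) = 42976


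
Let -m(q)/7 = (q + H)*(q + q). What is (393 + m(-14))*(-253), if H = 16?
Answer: -198605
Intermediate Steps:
m(q) = -14*q*(16 + q) (m(q) = -7*(q + 16)*(q + q) = -7*(16 + q)*2*q = -14*q*(16 + q))
(393 + m(-14))*(-253) = (393 - 14*(-14)*(16 - 14))*(-253) = (393 - 14*(-14)*2)*(-253) = (393 + 392)*(-253) = 785*(-253) = -198605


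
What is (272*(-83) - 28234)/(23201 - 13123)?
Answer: -25405/5039 ≈ -5.0417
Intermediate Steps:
(272*(-83) - 28234)/(23201 - 13123) = (-22576 - 28234)/10078 = -50810*1/10078 = -25405/5039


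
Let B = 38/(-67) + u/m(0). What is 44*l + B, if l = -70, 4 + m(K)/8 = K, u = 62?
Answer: -3304445/1072 ≈ -3082.5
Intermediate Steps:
m(K) = -32 + 8*K
B = -2685/1072 (B = 38/(-67) + 62/(-32 + 8*0) = 38*(-1/67) + 62/(-32 + 0) = -38/67 + 62/(-32) = -38/67 + 62*(-1/32) = -38/67 - 31/16 = -2685/1072 ≈ -2.5047)
44*l + B = 44*(-70) - 2685/1072 = -3080 - 2685/1072 = -3304445/1072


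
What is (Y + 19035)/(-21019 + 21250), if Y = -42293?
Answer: -23258/231 ≈ -100.68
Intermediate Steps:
(Y + 19035)/(-21019 + 21250) = (-42293 + 19035)/(-21019 + 21250) = -23258/231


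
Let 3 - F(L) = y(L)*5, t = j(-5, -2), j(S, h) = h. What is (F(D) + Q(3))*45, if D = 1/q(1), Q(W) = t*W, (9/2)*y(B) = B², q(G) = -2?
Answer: -295/2 ≈ -147.50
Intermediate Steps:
y(B) = 2*B²/9
t = -2
Q(W) = -2*W
D = -½ (D = 1/(-2) = -½ ≈ -0.50000)
F(L) = 3 - 10*L²/9 (F(L) = 3 - 2*L²/9*5 = 3 - 10*L²/9)
(F(D) + Q(3))*45 = ((3 - 10*(-½)²/9) - 2*3)*45 = ((3 - 10/9*¼) - 6)*45 = ((3 - 5/18) - 6)*45 = (49/18 - 6)*45 = -59/18*45 = -295/2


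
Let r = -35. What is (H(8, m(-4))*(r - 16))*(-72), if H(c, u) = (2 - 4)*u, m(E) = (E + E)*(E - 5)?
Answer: -528768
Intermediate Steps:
m(E) = 2*E*(-5 + E) (m(E) = (2*E)*(-5 + E) = 2*E*(-5 + E))
H(c, u) = -2*u
(H(8, m(-4))*(r - 16))*(-72) = ((-4*(-4)*(-5 - 4))*(-35 - 16))*(-72) = (-4*(-4)*(-9)*(-51))*(-72) = (-2*72*(-51))*(-72) = -144*(-51)*(-72) = 7344*(-72) = -528768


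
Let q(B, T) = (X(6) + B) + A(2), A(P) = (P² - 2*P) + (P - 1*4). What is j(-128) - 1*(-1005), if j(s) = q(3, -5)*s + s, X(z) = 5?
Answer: 109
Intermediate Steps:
A(P) = -4 + P² - P (A(P) = (P² - 2*P) + (P - 4) = (P² - 2*P) + (-4 + P) = -4 + P² - P)
q(B, T) = 3 + B (q(B, T) = (5 + B) + (-4 + 2² - 1*2) = (5 + B) + (-4 + 4 - 2) = (5 + B) - 2 = 3 + B)
j(s) = 7*s (j(s) = (3 + 3)*s + s = 6*s + s = 7*s)
j(-128) - 1*(-1005) = 7*(-128) - 1*(-1005) = -896 + 1005 = 109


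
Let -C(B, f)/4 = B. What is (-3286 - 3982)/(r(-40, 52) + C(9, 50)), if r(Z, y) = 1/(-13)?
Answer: 94484/469 ≈ 201.46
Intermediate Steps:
r(Z, y) = -1/13
C(B, f) = -4*B
(-3286 - 3982)/(r(-40, 52) + C(9, 50)) = (-3286 - 3982)/(-1/13 - 4*9) = -7268/(-1/13 - 36) = -7268/(-469/13) = -7268*(-13/469) = 94484/469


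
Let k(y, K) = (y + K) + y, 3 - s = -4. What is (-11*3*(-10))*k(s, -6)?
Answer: 2640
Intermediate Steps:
s = 7 (s = 3 - 1*(-4) = 3 + 4 = 7)
k(y, K) = K + 2*y (k(y, K) = (K + y) + y = K + 2*y)
(-11*3*(-10))*k(s, -6) = (-11*3*(-10))*(-6 + 2*7) = (-33*(-10))*(-6 + 14) = 330*8 = 2640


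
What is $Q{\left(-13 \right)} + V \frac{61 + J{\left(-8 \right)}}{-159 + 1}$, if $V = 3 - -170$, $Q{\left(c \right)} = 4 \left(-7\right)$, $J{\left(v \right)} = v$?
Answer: $- \frac{13593}{158} \approx -86.032$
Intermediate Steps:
$Q{\left(c \right)} = -28$
$V = 173$ ($V = 3 + 170 = 173$)
$Q{\left(-13 \right)} + V \frac{61 + J{\left(-8 \right)}}{-159 + 1} = -28 + 173 \frac{61 - 8}{-159 + 1} = -28 + 173 \frac{53}{-158} = -28 + 173 \cdot 53 \left(- \frac{1}{158}\right) = -28 + 173 \left(- \frac{53}{158}\right) = -28 - \frac{9169}{158} = - \frac{13593}{158}$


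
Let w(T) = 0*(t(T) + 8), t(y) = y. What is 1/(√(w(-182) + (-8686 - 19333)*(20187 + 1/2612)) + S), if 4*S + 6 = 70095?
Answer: 183072468/9117434754233 - 8*I*√964741090197115/9117434754233 ≈ 2.0079e-5 - 2.7254e-5*I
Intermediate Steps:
S = 70089/4 (S = -3/2 + (¼)*70095 = -3/2 + 70095/4 = 70089/4 ≈ 17522.)
w(T) = 0 (w(T) = 0*(T + 8) = 0*(8 + T) = 0)
1/(√(w(-182) + (-8686 - 19333)*(20187 + 1/2612)) + S) = 1/(√(0 + (-8686 - 19333)*(20187 + 1/2612)) + 70089/4) = 1/(√(0 - 28019*(20187 + 1/2612)) + 70089/4) = 1/(√(0 - 28019*52728445/2612) + 70089/4) = 1/(√(0 - 1477398300455/2612) + 70089/4) = 1/(√(-1477398300455/2612) + 70089/4) = 1/(I*√964741090197115/1306 + 70089/4) = 1/(70089/4 + I*√964741090197115/1306)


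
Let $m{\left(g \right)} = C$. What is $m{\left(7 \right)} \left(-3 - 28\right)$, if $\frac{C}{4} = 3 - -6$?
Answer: $-1116$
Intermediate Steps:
$C = 36$ ($C = 4 \left(3 - -6\right) = 4 \left(3 + 6\right) = 4 \cdot 9 = 36$)
$m{\left(g \right)} = 36$
$m{\left(7 \right)} \left(-3 - 28\right) = 36 \left(-3 - 28\right) = 36 \left(-31\right) = -1116$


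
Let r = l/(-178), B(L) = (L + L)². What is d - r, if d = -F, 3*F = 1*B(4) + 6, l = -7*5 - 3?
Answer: -6287/267 ≈ -23.547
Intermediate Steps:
B(L) = 4*L² (B(L) = (2*L)² = 4*L²)
l = -38 (l = -35 - 3 = -38)
r = 19/89 (r = -38/(-178) = -38*(-1/178) = 19/89 ≈ 0.21348)
F = 70/3 (F = (1*(4*4²) + 6)/3 = (1*(4*16) + 6)/3 = (1*64 + 6)/3 = (64 + 6)/3 = (⅓)*70 = 70/3 ≈ 23.333)
d = -70/3 (d = -1*70/3 = -70/3 ≈ -23.333)
d - r = -70/3 - 1*19/89 = -70/3 - 19/89 = -6287/267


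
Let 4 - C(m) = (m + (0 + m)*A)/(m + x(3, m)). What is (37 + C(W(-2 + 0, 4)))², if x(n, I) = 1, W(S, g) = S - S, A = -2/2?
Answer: 1681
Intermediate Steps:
A = -1 (A = -2*½ = -1)
W(S, g) = 0
C(m) = 4 (C(m) = 4 - (m + (0 + m)*(-1))/(m + 1) = 4 - (m + m*(-1))/(1 + m) = 4 - (m - m)/(1 + m) = 4 - 0/(1 + m) = 4 - 1*0 = 4 + 0 = 4)
(37 + C(W(-2 + 0, 4)))² = (37 + 4)² = 41² = 1681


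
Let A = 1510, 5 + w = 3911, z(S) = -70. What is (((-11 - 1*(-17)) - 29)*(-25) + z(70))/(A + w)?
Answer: 505/5416 ≈ 0.093242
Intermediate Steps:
w = 3906 (w = -5 + 3911 = 3906)
(((-11 - 1*(-17)) - 29)*(-25) + z(70))/(A + w) = (((-11 - 1*(-17)) - 29)*(-25) - 70)/(1510 + 3906) = (((-11 + 17) - 29)*(-25) - 70)/5416 = ((6 - 29)*(-25) - 70)*(1/5416) = (-23*(-25) - 70)*(1/5416) = (575 - 70)*(1/5416) = 505*(1/5416) = 505/5416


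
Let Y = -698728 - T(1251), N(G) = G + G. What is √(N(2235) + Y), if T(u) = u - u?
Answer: I*√694258 ≈ 833.22*I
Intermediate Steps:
T(u) = 0
N(G) = 2*G
Y = -698728 (Y = -698728 - 1*0 = -698728 + 0 = -698728)
√(N(2235) + Y) = √(2*2235 - 698728) = √(4470 - 698728) = √(-694258) = I*√694258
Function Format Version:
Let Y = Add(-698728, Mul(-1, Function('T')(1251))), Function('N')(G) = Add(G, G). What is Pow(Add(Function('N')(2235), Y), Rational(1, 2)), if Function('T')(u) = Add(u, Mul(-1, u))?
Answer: Mul(I, Pow(694258, Rational(1, 2))) ≈ Mul(833.22, I)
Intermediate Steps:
Function('T')(u) = 0
Function('N')(G) = Mul(2, G)
Y = -698728 (Y = Add(-698728, Mul(-1, 0)) = Add(-698728, 0) = -698728)
Pow(Add(Function('N')(2235), Y), Rational(1, 2)) = Pow(Add(Mul(2, 2235), -698728), Rational(1, 2)) = Pow(Add(4470, -698728), Rational(1, 2)) = Pow(-694258, Rational(1, 2)) = Mul(I, Pow(694258, Rational(1, 2)))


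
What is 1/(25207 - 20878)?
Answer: 1/4329 ≈ 0.00023100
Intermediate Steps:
1/(25207 - 20878) = 1/4329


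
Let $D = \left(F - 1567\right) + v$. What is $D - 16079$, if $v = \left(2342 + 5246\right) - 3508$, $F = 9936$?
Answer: $-3630$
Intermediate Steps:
$v = 4080$ ($v = 7588 - 3508 = 4080$)
$D = 12449$ ($D = \left(9936 - 1567\right) + 4080 = 8369 + 4080 = 12449$)
$D - 16079 = 12449 - 16079 = -3630$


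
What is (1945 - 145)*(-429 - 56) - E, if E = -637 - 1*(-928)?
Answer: -873291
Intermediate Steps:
E = 291 (E = -637 + 928 = 291)
(1945 - 145)*(-429 - 56) - E = (1945 - 145)*(-429 - 56) - 1*291 = 1800*(-485) - 291 = -873000 - 291 = -873291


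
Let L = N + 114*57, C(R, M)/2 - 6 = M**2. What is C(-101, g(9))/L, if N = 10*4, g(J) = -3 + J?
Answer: 6/467 ≈ 0.012848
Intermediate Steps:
C(R, M) = 12 + 2*M**2
N = 40
L = 6538 (L = 40 + 114*57 = 40 + 6498 = 6538)
C(-101, g(9))/L = (12 + 2*(-3 + 9)**2)/6538 = (12 + 2*6**2)*(1/6538) = (12 + 2*36)*(1/6538) = (12 + 72)*(1/6538) = 84*(1/6538) = 6/467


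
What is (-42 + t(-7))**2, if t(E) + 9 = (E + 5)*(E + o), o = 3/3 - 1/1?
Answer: 1369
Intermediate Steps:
o = 0 (o = 3*(1/3) - 1*1 = 1 - 1 = 0)
t(E) = -9 + E*(5 + E) (t(E) = -9 + (E + 5)*(E + 0) = -9 + (5 + E)*E = -9 + E*(5 + E))
(-42 + t(-7))**2 = (-42 + (-9 + (-7)**2 + 5*(-7)))**2 = (-42 + (-9 + 49 - 35))**2 = (-42 + 5)**2 = (-37)**2 = 1369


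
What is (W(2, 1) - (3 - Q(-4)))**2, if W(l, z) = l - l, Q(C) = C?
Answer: 49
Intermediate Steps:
W(l, z) = 0
(W(2, 1) - (3 - Q(-4)))**2 = (0 - (3 - 1*(-4)))**2 = (0 - (3 + 4))**2 = (0 - 1*7)**2 = (0 - 7)**2 = (-7)**2 = 49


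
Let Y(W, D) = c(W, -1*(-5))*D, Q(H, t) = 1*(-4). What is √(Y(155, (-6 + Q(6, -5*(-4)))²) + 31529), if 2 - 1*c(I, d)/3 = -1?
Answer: √32429 ≈ 180.08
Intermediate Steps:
c(I, d) = 9 (c(I, d) = 6 - 3*(-1) = 6 + 3 = 9)
Q(H, t) = -4
Y(W, D) = 9*D
√(Y(155, (-6 + Q(6, -5*(-4)))²) + 31529) = √(9*(-6 - 4)² + 31529) = √(9*(-10)² + 31529) = √(9*100 + 31529) = √(900 + 31529) = √32429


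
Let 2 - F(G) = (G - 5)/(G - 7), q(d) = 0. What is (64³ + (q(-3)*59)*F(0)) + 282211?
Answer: 544355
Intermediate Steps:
F(G) = 2 - (-5 + G)/(-7 + G) (F(G) = 2 - (G - 5)/(G - 7) = 2 - (-5 + G)/(-7 + G))
(64³ + (q(-3)*59)*F(0)) + 282211 = (64³ + (0*59)*((-9 + 0)/(-7 + 0))) + 282211 = (262144 + 0*(-9/(-7))) + 282211 = (262144 + 0*(-⅐*(-9))) + 282211 = (262144 + 0*(9/7)) + 282211 = (262144 + 0) + 282211 = 262144 + 282211 = 544355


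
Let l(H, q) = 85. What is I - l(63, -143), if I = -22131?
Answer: -22216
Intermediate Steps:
I - l(63, -143) = -22131 - 1*85 = -22131 - 85 = -22216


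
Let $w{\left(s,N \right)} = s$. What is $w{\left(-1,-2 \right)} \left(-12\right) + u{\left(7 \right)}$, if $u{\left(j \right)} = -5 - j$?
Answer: $0$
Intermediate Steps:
$w{\left(-1,-2 \right)} \left(-12\right) + u{\left(7 \right)} = \left(-1\right) \left(-12\right) - 12 = 12 - 12 = 0$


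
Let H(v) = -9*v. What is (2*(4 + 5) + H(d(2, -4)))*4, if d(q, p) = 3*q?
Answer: -144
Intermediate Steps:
(2*(4 + 5) + H(d(2, -4)))*4 = (2*(4 + 5) - 27*2)*4 = (2*9 - 9*6)*4 = (18 - 54)*4 = -36*4 = -144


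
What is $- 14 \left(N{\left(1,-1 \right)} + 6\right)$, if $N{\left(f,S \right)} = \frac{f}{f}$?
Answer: $-98$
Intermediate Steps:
$N{\left(f,S \right)} = 1$
$- 14 \left(N{\left(1,-1 \right)} + 6\right) = - 14 \left(1 + 6\right) = \left(-14\right) 7 = -98$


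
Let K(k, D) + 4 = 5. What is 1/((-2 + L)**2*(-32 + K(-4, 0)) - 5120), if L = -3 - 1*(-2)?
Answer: -1/5399 ≈ -0.00018522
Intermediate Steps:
K(k, D) = 1 (K(k, D) = -4 + 5 = 1)
L = -1 (L = -3 + 2 = -1)
1/((-2 + L)**2*(-32 + K(-4, 0)) - 5120) = 1/((-2 - 1)**2*(-32 + 1) - 5120) = 1/((-3)**2*(-31) - 5120) = 1/(9*(-31) - 5120) = 1/(-279 - 5120) = 1/(-5399) = -1/5399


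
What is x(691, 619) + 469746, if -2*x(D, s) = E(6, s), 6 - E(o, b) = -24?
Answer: 469731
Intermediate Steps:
E(o, b) = 30 (E(o, b) = 6 - 1*(-24) = 6 + 24 = 30)
x(D, s) = -15 (x(D, s) = -½*30 = -15)
x(691, 619) + 469746 = -15 + 469746 = 469731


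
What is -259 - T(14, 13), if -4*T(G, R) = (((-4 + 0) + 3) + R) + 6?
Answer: -509/2 ≈ -254.50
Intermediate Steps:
T(G, R) = -5/4 - R/4 (T(G, R) = -((((-4 + 0) + 3) + R) + 6)/4 = -(((-4 + 3) + R) + 6)/4 = -((-1 + R) + 6)/4 = -(5 + R)/4 = -5/4 - R/4)
-259 - T(14, 13) = -259 - (-5/4 - ¼*13) = -259 - (-5/4 - 13/4) = -259 - 1*(-9/2) = -259 + 9/2 = -509/2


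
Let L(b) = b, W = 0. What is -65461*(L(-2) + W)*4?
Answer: 523688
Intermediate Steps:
-65461*(L(-2) + W)*4 = -65461*(-2 + 0)*4 = -(-130922)*4 = -65461*(-8) = 523688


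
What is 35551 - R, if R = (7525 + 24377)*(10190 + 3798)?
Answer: -446209625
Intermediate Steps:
R = 446245176 (R = 31902*13988 = 446245176)
35551 - R = 35551 - 1*446245176 = 35551 - 446245176 = -446209625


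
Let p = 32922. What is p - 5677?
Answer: 27245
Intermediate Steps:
p - 5677 = 32922 - 5677 = 27245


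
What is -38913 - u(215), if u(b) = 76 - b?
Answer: -38774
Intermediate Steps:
-38913 - u(215) = -38913 - (76 - 1*215) = -38913 - (76 - 215) = -38913 - 1*(-139) = -38913 + 139 = -38774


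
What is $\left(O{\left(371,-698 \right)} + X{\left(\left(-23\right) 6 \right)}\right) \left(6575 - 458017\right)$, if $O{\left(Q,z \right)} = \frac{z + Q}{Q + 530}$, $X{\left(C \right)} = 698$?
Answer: $- \frac{283763349382}{901} \approx -3.1494 \cdot 10^{8}$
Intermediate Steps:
$O{\left(Q,z \right)} = \frac{Q + z}{530 + Q}$
$\left(O{\left(371,-698 \right)} + X{\left(\left(-23\right) 6 \right)}\right) \left(6575 - 458017\right) = \left(\frac{371 - 698}{530 + 371} + 698\right) \left(6575 - 458017\right) = \left(\frac{1}{901} \left(-327\right) + 698\right) \left(-451442\right) = \left(- \frac{327}{901} + 698\right) \left(-451442\right) = \frac{628571}{901} \left(-451442\right) = - \frac{283763349382}{901}$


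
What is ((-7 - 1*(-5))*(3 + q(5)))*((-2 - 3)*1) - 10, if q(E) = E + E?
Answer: 120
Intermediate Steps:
q(E) = 2*E
((-7 - 1*(-5))*(3 + q(5)))*((-2 - 3)*1) - 10 = ((-7 - 1*(-5))*(3 + 2*5))*((-2 - 3)*1) - 10 = ((-7 + 5)*(3 + 10))*(-5*1) - 10 = -2*13*(-5) - 10 = -26*(-5) - 10 = 130 - 10 = 120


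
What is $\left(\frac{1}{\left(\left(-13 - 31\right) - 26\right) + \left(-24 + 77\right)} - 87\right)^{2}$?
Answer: $\frac{2190400}{289} \approx 7579.2$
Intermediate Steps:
$\left(\frac{1}{\left(\left(-13 - 31\right) - 26\right) + \left(-24 + 77\right)} - 87\right)^{2} = \left(\frac{1}{\left(-44 - 26\right) + 53} - 87\right)^{2} = \left(\frac{1}{-70 + 53} - 87\right)^{2} = \left(\frac{1}{-17} - 87\right)^{2} = \left(- \frac{1}{17} - 87\right)^{2} = \left(- \frac{1480}{17}\right)^{2} = \frac{2190400}{289}$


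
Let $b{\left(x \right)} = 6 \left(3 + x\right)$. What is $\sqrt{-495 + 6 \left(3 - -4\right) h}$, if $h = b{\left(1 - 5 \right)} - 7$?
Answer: $i \sqrt{1041} \approx 32.265 i$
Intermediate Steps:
$b{\left(x \right)} = 18 + 6 x$
$h = -13$ ($h = \left(18 + 6 \left(1 - 5\right)\right) - 7 = \left(18 + 6 \left(-4\right)\right) - 7 = \left(18 - 24\right) - 7 = -6 - 7 = -13$)
$\sqrt{-495 + 6 \left(3 - -4\right) h} = \sqrt{-495 + 6 \left(3 - -4\right) \left(-13\right)} = \sqrt{-495 + 6 \left(3 + 4\right) \left(-13\right)} = \sqrt{-495 + 6 \cdot 7 \left(-13\right)} = \sqrt{-495 + 42 \left(-13\right)} = \sqrt{-495 - 546} = \sqrt{-1041} = i \sqrt{1041}$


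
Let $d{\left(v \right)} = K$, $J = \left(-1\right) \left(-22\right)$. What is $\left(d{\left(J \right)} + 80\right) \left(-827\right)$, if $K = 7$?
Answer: $-71949$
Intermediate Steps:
$J = 22$
$d{\left(v \right)} = 7$
$\left(d{\left(J \right)} + 80\right) \left(-827\right) = \left(7 + 80\right) \left(-827\right) = 87 \left(-827\right) = -71949$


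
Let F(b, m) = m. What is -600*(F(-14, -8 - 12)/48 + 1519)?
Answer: -911150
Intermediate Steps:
-600*(F(-14, -8 - 12)/48 + 1519) = -600*((-8 - 12)/48 + 1519) = -600*(-20*1/48 + 1519) = -600*(-5/12 + 1519) = -600*18223/12 = -911150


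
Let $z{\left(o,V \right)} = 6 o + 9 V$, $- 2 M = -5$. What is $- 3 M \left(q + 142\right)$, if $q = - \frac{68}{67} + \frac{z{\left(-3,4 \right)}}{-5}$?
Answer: $- \frac{69036}{67} \approx -1030.4$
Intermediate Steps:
$M = \frac{5}{2}$ ($M = \left(- \frac{1}{2}\right) \left(-5\right) = \frac{5}{2} \approx 2.5$)
$q = - \frac{1546}{335}$ ($q = - \frac{68}{67} + \frac{6 \left(-3\right) + 9 \cdot 4}{-5} = \left(-68\right) \frac{1}{67} + \left(-18 + 36\right) \left(- \frac{1}{5}\right) = - \frac{68}{67} + 18 \left(- \frac{1}{5}\right) = - \frac{68}{67} - \frac{18}{5} = - \frac{1546}{335} \approx -4.6149$)
$- 3 M \left(q + 142\right) = \left(-3\right) \frac{5}{2} \left(- \frac{1546}{335} + 142\right) = \left(- \frac{15}{2}\right) \frac{46024}{335} = - \frac{69036}{67}$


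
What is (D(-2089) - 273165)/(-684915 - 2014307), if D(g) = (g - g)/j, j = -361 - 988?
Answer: 273165/2699222 ≈ 0.10120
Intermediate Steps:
j = -1349
D(g) = 0 (D(g) = (g - g)/(-1349) = 0*(-1/1349) = 0)
(D(-2089) - 273165)/(-684915 - 2014307) = (0 - 273165)/(-684915 - 2014307) = -273165/(-2699222) = -273165*(-1/2699222) = 273165/2699222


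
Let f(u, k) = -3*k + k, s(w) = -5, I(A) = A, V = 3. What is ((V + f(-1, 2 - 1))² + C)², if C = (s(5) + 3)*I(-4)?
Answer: 81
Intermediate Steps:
f(u, k) = -2*k
C = 8 (C = (-5 + 3)*(-4) = -2*(-4) = 8)
((V + f(-1, 2 - 1))² + C)² = ((3 - 2*(2 - 1))² + 8)² = ((3 - 2*1)² + 8)² = ((3 - 2)² + 8)² = (1² + 8)² = (1 + 8)² = 9² = 81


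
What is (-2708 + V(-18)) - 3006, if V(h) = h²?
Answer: -5390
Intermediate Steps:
(-2708 + V(-18)) - 3006 = (-2708 + (-18)²) - 3006 = (-2708 + 324) - 3006 = -2384 - 3006 = -5390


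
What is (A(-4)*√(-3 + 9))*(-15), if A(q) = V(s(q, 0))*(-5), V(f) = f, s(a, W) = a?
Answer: -300*√6 ≈ -734.85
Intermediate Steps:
A(q) = -5*q (A(q) = q*(-5) = -5*q)
(A(-4)*√(-3 + 9))*(-15) = ((-5*(-4))*√(-3 + 9))*(-15) = (20*√6)*(-15) = -300*√6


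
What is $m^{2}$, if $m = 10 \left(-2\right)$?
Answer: $400$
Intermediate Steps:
$m = -20$
$m^{2} = \left(-20\right)^{2} = 400$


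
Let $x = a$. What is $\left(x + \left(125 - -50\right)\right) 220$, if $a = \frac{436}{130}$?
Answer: $\frac{510092}{13} \approx 39238.0$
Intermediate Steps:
$a = \frac{218}{65}$ ($a = 436 \cdot \frac{1}{130} = \frac{218}{65} \approx 3.3538$)
$x = \frac{218}{65} \approx 3.3538$
$\left(x + \left(125 - -50\right)\right) 220 = \left(\frac{218}{65} + \left(125 - -50\right)\right) 220 = \left(\frac{218}{65} + \left(125 + 50\right)\right) 220 = \left(\frac{218}{65} + 175\right) 220 = \frac{11593}{65} \cdot 220 = \frac{510092}{13}$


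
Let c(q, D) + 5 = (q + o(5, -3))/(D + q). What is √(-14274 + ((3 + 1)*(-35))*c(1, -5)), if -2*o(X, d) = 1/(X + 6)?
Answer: I*√6553646/22 ≈ 116.36*I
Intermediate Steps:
o(X, d) = -1/(2*(6 + X)) (o(X, d) = -1/(2*(X + 6)) = -1/(2*(6 + X)))
c(q, D) = -5 + (-1/22 + q)/(D + q) (c(q, D) = -5 + (q - 1/(12 + 2*5))/(D + q) = -5 + (q - 1/(12 + 10))/(D + q) = -5 + (q - 1/22)/(D + q) = -5 + (-1/22 + q)/(D + q))
√(-14274 + ((3 + 1)*(-35))*c(1, -5)) = √(-14274 + ((3 + 1)*(-35))*((-1/22 - 5*(-5) - 4*1)/(-5 + 1))) = √(-14274 + (4*(-35))*((-1/22 + 25 - 4)/(-4))) = √(-14274 - (-35)*461/22) = √(-14274 - 140*(-461/88)) = √(-14274 + 16135/22) = √(-297893/22) = I*√6553646/22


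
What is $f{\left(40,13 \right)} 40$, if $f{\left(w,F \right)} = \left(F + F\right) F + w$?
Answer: $15120$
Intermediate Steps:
$f{\left(w,F \right)} = w + 2 F^{2}$ ($f{\left(w,F \right)} = 2 F F + w = 2 F^{2} + w = w + 2 F^{2}$)
$f{\left(40,13 \right)} 40 = \left(40 + 2 \cdot 13^{2}\right) 40 = \left(40 + 2 \cdot 169\right) 40 = \left(40 + 338\right) 40 = 378 \cdot 40 = 15120$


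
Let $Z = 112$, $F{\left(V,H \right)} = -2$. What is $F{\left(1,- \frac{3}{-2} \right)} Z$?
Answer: $-224$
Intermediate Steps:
$F{\left(1,- \frac{3}{-2} \right)} Z = \left(-2\right) 112 = -224$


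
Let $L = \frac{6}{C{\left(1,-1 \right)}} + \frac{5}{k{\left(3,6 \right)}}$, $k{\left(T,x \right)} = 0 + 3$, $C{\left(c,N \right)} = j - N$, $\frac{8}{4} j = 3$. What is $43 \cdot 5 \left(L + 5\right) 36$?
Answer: $70176$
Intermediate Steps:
$j = \frac{3}{2}$ ($j = \frac{1}{2} \cdot 3 = \frac{3}{2} \approx 1.5$)
$C{\left(c,N \right)} = \frac{3}{2} - N$
$k{\left(T,x \right)} = 3$
$L = \frac{61}{15}$ ($L = \frac{6}{\frac{3}{2} - -1} + \frac{5}{3} = \frac{6}{\frac{3}{2} + 1} + 5 \cdot \frac{1}{3} = \frac{6}{\frac{5}{2}} + \frac{5}{3} = 6 \cdot \frac{2}{5} + \frac{5}{3} = \frac{12}{5} + \frac{5}{3} = \frac{61}{15} \approx 4.0667$)
$43 \cdot 5 \left(L + 5\right) 36 = 43 \cdot 5 \left(\frac{61}{15} + 5\right) 36 = 43 \cdot 5 \cdot \frac{136}{15} \cdot 36 = 43 \cdot \frac{136}{3} \cdot 36 = \frac{5848}{3} \cdot 36 = 70176$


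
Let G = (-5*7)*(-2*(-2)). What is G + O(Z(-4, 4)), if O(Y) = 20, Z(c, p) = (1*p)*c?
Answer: -120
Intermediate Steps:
Z(c, p) = c*p (Z(c, p) = p*c = c*p)
G = -140 (G = -35*4 = -140)
G + O(Z(-4, 4)) = -140 + 20 = -120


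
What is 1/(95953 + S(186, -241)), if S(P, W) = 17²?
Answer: 1/96242 ≈ 1.0390e-5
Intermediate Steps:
S(P, W) = 289
1/(95953 + S(186, -241)) = 1/(95953 + 289) = 1/96242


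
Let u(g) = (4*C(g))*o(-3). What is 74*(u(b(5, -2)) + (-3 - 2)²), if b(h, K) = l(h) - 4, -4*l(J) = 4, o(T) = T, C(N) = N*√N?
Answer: 1850 + 4440*I*√5 ≈ 1850.0 + 9928.1*I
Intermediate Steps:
C(N) = N^(3/2)
l(J) = -1 (l(J) = -¼*4 = -1)
b(h, K) = -5 (b(h, K) = -1 - 4 = -5)
u(g) = -12*g^(3/2) (u(g) = (4*g^(3/2))*(-3) = -12*g^(3/2))
74*(u(b(5, -2)) + (-3 - 2)²) = 74*(-(-60)*I*√5 + (-3 - 2)²) = 74*(-(-60)*I*√5 + (-5)²) = 74*(60*I*√5 + 25) = 74*(25 + 60*I*√5) = 1850 + 4440*I*√5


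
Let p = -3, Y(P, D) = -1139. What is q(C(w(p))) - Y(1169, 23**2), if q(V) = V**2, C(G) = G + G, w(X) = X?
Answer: 1175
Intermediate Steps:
C(G) = 2*G
q(C(w(p))) - Y(1169, 23**2) = (2*(-3))**2 - 1*(-1139) = (-6)**2 + 1139 = 36 + 1139 = 1175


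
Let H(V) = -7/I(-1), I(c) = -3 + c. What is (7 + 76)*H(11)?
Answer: 581/4 ≈ 145.25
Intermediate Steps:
H(V) = 7/4 (H(V) = -7/(-3 - 1) = -7/(-4) = -7*(-¼) = 7/4)
(7 + 76)*H(11) = (7 + 76)*(7/4) = 83*(7/4) = 581/4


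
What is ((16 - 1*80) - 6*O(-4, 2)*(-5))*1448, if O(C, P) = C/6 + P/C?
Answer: -143352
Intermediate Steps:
O(C, P) = C/6 + P/C (O(C, P) = C*(⅙) + P/C = C/6 + P/C)
((16 - 1*80) - 6*O(-4, 2)*(-5))*1448 = ((16 - 1*80) - 6*((⅙)*(-4) + 2/(-4))*(-5))*1448 = ((16 - 80) - 6*(-⅔ + 2*(-¼))*(-5))*1448 = (-64 - 6*(-⅔ - ½)*(-5))*1448 = (-64 - 6*(-7/6)*(-5))*1448 = (-64 + 7*(-5))*1448 = (-64 - 35)*1448 = -99*1448 = -143352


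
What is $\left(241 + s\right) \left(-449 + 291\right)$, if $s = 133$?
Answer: $-59092$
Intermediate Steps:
$\left(241 + s\right) \left(-449 + 291\right) = \left(241 + 133\right) \left(-449 + 291\right) = 374 \left(-158\right) = -59092$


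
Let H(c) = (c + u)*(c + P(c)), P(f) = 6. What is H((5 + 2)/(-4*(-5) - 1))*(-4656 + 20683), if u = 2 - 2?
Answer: 13574869/361 ≈ 37604.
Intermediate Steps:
u = 0
H(c) = c*(6 + c) (H(c) = (c + 0)*(c + 6) = c*(6 + c))
H((5 + 2)/(-4*(-5) - 1))*(-4656 + 20683) = (((5 + 2)/(-4*(-5) - 1))*(6 + (5 + 2)/(-4*(-5) - 1)))*(-4656 + 20683) = ((7/(20 - 1))*(6 + 7/(20 - 1)))*16027 = ((7/19)*(6 + 7/19))*16027 = ((7*(1/19))*(6 + 7*(1/19)))*16027 = (7*(6 + 7/19)/19)*16027 = ((7/19)*(121/19))*16027 = (847/361)*16027 = 13574869/361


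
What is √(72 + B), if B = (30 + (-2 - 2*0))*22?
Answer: 4*√43 ≈ 26.230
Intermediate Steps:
B = 616 (B = (30 + (-2 + 0))*22 = (30 - 2)*22 = 28*22 = 616)
√(72 + B) = √(72 + 616) = √688 = 4*√43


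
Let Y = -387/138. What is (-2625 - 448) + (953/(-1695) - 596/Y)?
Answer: -69508848/24295 ≈ -2861.0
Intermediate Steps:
Y = -129/46 (Y = -387*1/138 = -129/46 ≈ -2.8043)
(-2625 - 448) + (953/(-1695) - 596/Y) = (-2625 - 448) + (953/(-1695) - 596/(-129/46)) = -3073 + (953*(-1/1695) - 596*(-46/129)) = -3073 + (-953/1695 + 27416/129) = -3073 + 5149687/24295 = -69508848/24295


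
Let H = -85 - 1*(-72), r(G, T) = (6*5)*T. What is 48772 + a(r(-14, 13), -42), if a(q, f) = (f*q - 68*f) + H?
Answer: 35235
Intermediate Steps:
r(G, T) = 30*T
H = -13 (H = -85 + 72 = -13)
a(q, f) = -13 - 68*f + f*q (a(q, f) = (f*q - 68*f) - 13 = (-68*f + f*q) - 13 = -13 - 68*f + f*q)
48772 + a(r(-14, 13), -42) = 48772 + (-13 - 68*(-42) - 1260*13) = 48772 + (-13 + 2856 - 42*390) = 48772 + (-13 + 2856 - 16380) = 48772 - 13537 = 35235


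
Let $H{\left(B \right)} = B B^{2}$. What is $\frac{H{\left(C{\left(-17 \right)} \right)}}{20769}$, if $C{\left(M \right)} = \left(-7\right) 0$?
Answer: $0$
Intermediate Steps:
$C{\left(M \right)} = 0$
$H{\left(B \right)} = B^{3}$
$\frac{H{\left(C{\left(-17 \right)} \right)}}{20769} = \frac{0^{3}}{20769} = 0 \cdot \frac{1}{20769} = 0$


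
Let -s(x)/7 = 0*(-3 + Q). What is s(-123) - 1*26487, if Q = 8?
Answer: -26487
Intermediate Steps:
s(x) = 0 (s(x) = -0*(-3 + 8) = -0*5 = -7*0 = 0)
s(-123) - 1*26487 = 0 - 1*26487 = 0 - 26487 = -26487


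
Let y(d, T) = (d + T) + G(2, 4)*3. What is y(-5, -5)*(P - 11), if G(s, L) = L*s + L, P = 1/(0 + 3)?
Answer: -832/3 ≈ -277.33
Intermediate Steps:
P = ⅓ (P = 1/3 = ⅓ ≈ 0.33333)
G(s, L) = L + L*s
y(d, T) = 36 + T + d (y(d, T) = (d + T) + (4*(1 + 2))*3 = (T + d) + (4*3)*3 = (T + d) + 12*3 = (T + d) + 36 = 36 + T + d)
y(-5, -5)*(P - 11) = (36 - 5 - 5)*(⅓ - 11) = 26*(-32/3) = -832/3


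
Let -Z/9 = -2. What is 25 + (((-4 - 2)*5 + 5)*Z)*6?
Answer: -2675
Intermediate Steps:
Z = 18 (Z = -9*(-2) = 18)
25 + (((-4 - 2)*5 + 5)*Z)*6 = 25 + (((-4 - 2)*5 + 5)*18)*6 = 25 + ((-6*5 + 5)*18)*6 = 25 + ((-30 + 5)*18)*6 = 25 - 25*18*6 = 25 - 450*6 = 25 - 2700 = -2675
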